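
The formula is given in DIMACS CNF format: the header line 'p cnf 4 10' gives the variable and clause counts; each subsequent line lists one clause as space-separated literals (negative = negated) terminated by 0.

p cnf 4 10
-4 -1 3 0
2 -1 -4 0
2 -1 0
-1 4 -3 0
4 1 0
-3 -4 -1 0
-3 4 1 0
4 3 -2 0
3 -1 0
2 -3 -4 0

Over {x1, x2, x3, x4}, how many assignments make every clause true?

There are 2^4 = 16 truth assignments over (x1, x2, x3, x4).
Check each against the 10 clauses (columns in the order x1, x2, x3, x4):
  F F F F  ✗ fails (x4 ∨ x1)
  F F F T  ✓ satisfies all
  F F T F  ✗ fails (x4 ∨ x1)
  F F T T  ✗ fails (x2 ∨ ¬x3 ∨ ¬x4)
  F T F F  ✗ fails (x4 ∨ x1)
  F T F T  ✓ satisfies all
  F T T F  ✗ fails (x4 ∨ x1)
  F T T T  ✓ satisfies all
  T F F F  ✗ fails (x2 ∨ ¬x1)
  T F F T  ✗ fails (¬x4 ∨ ¬x1 ∨ x3)
  T F T F  ✗ fails (x2 ∨ ¬x1)
  T F T T  ✗ fails (x2 ∨ ¬x1 ∨ ¬x4)
  T T F F  ✗ fails (x4 ∨ x3 ∨ ¬x2)
  T T F T  ✗ fails (¬x4 ∨ ¬x1 ∨ x3)
  T T T F  ✗ fails (¬x1 ∨ x4 ∨ ¬x3)
  T T T T  ✗ fails (¬x3 ∨ ¬x4 ∨ ¬x1)
3 of the 16 rows are models.

3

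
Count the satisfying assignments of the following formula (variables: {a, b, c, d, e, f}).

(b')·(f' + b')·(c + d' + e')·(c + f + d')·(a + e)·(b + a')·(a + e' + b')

6

There are 2^6 = 64 truth assignments over (a, b, c, d, e, f).
Split on c. With c = 1, the clauses containing c are satisfied and c' drops from the rest; 4 of the 2^5 = 32 assignments to the other variables satisfy what remains.
With c = 0, by the same count on the reduced clause set, 2 assignments work.
(One model: a=F, b=F, c=F, d=F, e=T, f=F.)
Total: 4 + 2 = 6.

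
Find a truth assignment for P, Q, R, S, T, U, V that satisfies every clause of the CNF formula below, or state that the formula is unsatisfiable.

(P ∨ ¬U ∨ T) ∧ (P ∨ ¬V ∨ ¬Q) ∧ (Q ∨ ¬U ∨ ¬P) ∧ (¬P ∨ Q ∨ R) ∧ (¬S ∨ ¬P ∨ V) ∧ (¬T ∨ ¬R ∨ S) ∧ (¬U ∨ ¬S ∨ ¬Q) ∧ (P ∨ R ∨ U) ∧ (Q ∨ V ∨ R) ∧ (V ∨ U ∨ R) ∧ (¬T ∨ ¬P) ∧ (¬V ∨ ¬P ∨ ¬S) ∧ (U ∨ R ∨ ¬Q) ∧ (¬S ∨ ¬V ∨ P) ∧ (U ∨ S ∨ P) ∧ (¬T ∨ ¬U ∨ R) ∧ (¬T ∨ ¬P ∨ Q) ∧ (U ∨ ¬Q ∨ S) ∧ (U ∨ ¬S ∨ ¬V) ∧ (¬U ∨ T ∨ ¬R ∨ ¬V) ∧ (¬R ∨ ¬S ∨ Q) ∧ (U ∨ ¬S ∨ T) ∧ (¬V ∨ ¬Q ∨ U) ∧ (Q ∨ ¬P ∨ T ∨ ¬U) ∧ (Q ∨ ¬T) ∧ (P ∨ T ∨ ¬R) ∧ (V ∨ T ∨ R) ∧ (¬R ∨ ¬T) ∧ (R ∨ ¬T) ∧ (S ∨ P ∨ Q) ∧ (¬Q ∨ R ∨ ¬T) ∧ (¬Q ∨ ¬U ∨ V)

P: True; Q: False; R: True; S: False; T: False; U: False; V: False

Suppose T = False.
Suppose P = True.
Suppose Q = False.
From the singleton clause (¬U), U = False.
From the singleton clause (R), R = True.
From the singleton clause (¬S), S = False.
All clauses hold; V can take either value.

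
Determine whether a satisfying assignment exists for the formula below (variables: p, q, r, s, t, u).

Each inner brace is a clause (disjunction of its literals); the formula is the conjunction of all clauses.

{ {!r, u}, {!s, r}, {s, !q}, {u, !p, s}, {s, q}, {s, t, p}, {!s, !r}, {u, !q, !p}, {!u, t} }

Try r = false.
From the singleton clause (!s), s = false.
From the singleton clause (!q), q = false.
But (q) is also a unit clause — contradiction.
So r must be the other value — set r = true.
From the singleton clause (u), u = true.
From the singleton clause (!s), s = false.
From the singleton clause (!q), q = false.
But (q) is also a unit clause — contradiction.
Either choice for r ends in contradiction.
No assignment satisfies every clause.

No, unsatisfiable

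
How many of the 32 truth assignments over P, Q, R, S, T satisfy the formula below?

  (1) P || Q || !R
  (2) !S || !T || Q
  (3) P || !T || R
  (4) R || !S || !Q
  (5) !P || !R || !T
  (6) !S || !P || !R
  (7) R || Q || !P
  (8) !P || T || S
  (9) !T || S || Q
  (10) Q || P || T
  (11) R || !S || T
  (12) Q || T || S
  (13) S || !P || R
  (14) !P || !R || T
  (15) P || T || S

There are 2^5 = 32 truth assignments over (P, Q, R, S, T).
Split on S. With S = true, the clauses containing S are satisfied and !S drops from the rest; 2 of the 2^4 = 16 assignments to the other variables satisfy what remains.
With S = false, by the same count on the reduced clause set, 1 assignment works.
Total: 2 + 1 = 3.

3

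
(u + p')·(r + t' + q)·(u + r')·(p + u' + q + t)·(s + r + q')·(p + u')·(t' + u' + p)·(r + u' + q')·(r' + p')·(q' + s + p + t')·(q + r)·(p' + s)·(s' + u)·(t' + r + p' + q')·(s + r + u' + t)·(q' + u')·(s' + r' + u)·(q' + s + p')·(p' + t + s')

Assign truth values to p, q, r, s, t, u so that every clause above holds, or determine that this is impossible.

Suppose u = 1.
(p) alone gives p = 1.
(r') alone gives r = 0.
(q') alone gives q = 0.
Now (q) is unsatisfied and unit — conflict.
So u must be the other value — set u = 0.
(p') alone gives p = 0.
(r') alone gives r = 0.
(q) alone gives q = 1.
(s) alone gives s = 1.
Now (s') is unsatisfied and unit — conflict.
Neither u = 1 nor u = 0 works.

UNSATISFIABLE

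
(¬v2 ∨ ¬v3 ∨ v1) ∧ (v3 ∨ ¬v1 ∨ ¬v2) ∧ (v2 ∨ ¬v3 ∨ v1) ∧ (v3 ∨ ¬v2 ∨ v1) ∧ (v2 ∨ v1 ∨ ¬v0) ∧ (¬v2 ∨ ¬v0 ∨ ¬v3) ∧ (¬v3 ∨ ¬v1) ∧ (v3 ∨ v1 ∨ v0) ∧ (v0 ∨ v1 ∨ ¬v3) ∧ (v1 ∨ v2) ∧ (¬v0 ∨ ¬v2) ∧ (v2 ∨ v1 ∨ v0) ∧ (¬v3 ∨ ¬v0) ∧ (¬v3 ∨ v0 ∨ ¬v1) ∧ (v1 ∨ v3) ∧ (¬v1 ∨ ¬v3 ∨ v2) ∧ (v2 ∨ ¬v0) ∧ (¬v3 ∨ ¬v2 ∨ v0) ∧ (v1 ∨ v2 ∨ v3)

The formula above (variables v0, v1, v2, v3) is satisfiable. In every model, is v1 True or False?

True

Suppose v1 = False.
Unit clause (v2) forces v2 = True.
Unit clause (¬v3) forces v3 = False.
But (v3) is also a unit clause — contradiction.
So every satisfying assignment has v1 = True.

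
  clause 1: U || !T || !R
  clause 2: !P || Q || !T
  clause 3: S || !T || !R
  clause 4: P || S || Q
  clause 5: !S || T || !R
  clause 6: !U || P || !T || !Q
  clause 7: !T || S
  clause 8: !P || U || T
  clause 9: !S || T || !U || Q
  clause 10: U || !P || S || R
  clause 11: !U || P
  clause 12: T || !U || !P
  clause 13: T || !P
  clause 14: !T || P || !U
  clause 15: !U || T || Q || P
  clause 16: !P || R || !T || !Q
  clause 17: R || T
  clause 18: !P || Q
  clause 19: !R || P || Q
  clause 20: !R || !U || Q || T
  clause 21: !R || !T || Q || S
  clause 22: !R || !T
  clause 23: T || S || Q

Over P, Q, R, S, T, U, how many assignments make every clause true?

There are 2^6 = 64 truth assignments over (P, Q, R, S, T, U).
Split on Q. With Q = true, the clauses containing Q are satisfied and !Q drops from the rest; 2 of the 2^5 = 32 assignments to the other variables satisfy what remains.
With Q = false, by the same count on the reduced clause set, 1 assignment works.
Total: 2 + 1 = 3.

3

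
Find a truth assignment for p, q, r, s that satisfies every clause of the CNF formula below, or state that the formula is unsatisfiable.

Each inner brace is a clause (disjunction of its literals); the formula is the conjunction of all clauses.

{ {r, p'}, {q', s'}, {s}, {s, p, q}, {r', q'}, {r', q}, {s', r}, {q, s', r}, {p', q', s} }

Unit clause (s) forces s = 1.
Unit clause (q') forces q = 0.
Unit clause (r') forces r = 0.
That conflicts with the unit clause (r).

UNSATISFIABLE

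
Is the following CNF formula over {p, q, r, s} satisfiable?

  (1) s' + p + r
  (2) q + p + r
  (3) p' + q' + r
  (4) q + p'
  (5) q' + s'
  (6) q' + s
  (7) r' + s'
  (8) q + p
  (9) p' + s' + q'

Suppose q = 1.
(s') alone gives s = 0.
Now (s) is unsatisfied and unit — conflict.
Undo q and try q = 0.
(p') alone gives p = 0.
Now (p) is unsatisfied and unit — conflict.
Neither q = 1 nor q = 0 works.
No assignment satisfies every clause.

No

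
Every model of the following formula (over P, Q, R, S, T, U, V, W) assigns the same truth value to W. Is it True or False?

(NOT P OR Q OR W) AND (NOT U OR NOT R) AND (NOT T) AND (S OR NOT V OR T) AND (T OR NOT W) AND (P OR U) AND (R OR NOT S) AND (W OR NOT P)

False

Suppose W = true.
(NOT T) alone gives T = false.
That conflicts with the unit clause (T).
So every satisfying assignment has W = False.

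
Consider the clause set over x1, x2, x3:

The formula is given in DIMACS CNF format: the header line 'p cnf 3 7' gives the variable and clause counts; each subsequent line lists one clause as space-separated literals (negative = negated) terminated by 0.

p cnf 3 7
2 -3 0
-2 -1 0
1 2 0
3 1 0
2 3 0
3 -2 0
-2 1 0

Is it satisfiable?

Suppose x2 = True.
From the singleton clause (¬x1), x1 = False.
But (x1) is also a unit clause — contradiction.
Undo x2 and try x2 = False.
From the singleton clause (¬x3), x3 = False.
But (x3) is also a unit clause — contradiction.
Neither x2 = True nor x2 = False works.
No assignment satisfies every clause.

Unsatisfiable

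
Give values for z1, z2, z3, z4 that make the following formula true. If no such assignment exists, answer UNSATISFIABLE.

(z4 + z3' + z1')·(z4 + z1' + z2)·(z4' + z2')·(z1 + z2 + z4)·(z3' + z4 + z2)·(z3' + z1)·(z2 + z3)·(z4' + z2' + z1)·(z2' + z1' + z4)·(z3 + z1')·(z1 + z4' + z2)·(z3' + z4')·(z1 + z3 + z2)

z1=0,  z2=1,  z3=0,  z4=0

Branch on z4: set z4 = 0.
Branch on z3: set z3 = 0.
From the singleton clause (z2), z2 = 1.
From the singleton clause (z1'), z1 = 0.
This assignment satisfies each clause.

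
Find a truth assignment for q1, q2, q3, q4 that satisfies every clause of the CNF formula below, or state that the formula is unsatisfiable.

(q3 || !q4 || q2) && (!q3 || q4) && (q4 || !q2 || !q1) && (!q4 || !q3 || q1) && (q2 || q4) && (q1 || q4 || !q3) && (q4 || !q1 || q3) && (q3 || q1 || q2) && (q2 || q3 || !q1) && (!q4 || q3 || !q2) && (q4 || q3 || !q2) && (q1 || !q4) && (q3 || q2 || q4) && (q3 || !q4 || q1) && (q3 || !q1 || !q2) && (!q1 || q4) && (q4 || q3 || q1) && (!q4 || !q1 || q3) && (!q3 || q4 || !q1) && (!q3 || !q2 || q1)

q1=true, q2=true, q3=true, q4=true

Case q3 = true:
From the singleton clause (q4), q4 = true.
From the singleton clause (q1), q1 = true.
Every clause is now satisfied; q2 is unconstrained.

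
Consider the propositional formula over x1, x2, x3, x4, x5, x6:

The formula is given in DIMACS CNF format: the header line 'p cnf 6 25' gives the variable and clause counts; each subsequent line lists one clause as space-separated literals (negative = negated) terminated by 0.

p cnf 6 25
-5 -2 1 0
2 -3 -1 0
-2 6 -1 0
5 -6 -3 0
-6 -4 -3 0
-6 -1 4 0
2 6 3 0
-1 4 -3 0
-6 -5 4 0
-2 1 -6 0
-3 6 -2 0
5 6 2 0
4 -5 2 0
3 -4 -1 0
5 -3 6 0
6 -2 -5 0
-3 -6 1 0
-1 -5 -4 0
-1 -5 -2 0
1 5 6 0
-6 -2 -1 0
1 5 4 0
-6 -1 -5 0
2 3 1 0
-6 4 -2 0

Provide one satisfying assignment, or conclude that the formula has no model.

x1 ↦ False,  x2 ↦ False,  x3 ↦ True,  x4 ↦ True,  x5 ↦ True,  x6 ↦ False

Suppose x5 = True.
Suppose x2 = False.
The clause (x4) is unit, so x4 = True.
The clause (¬x1) is unit, so x1 = False.
The clause (x3) is unit, so x3 = True.
The clause (¬x6) is unit, so x6 = False.
All clauses are satisfied.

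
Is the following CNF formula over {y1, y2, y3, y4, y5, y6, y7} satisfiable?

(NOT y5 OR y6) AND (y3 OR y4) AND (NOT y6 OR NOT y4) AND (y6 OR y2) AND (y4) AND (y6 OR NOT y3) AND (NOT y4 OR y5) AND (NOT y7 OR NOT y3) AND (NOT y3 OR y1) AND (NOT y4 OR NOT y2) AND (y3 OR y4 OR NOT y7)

Unsatisfiable

From the singleton clause (y4), y4 = true.
From the singleton clause (NOT y6), y6 = false.
From the singleton clause (NOT y5), y5 = false.
But (y5) is also a unit clause — contradiction.
No assignment satisfies every clause.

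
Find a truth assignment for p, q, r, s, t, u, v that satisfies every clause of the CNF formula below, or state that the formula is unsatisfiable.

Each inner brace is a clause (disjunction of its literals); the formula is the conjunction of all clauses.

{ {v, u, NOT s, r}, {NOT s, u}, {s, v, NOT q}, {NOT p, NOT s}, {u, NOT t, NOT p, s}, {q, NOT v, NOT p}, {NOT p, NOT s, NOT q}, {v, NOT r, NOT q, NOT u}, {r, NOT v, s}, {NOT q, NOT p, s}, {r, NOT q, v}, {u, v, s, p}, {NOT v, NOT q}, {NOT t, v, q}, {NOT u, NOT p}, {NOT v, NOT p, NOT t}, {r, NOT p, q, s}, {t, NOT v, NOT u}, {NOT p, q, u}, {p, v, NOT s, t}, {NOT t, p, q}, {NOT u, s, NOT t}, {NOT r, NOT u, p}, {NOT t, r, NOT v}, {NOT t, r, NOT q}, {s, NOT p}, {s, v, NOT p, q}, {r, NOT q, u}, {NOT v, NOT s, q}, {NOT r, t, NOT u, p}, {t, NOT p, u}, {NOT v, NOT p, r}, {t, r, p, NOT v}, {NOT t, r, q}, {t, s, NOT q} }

Branch on s: set s = false.
(NOT p) alone gives p = false.
Branch on v: set v = false.
(NOT q) alone gives q = false.
(u) alone gives u = true.
(NOT t) alone gives t = false.
(NOT r) alone gives r = false.
All clauses are satisfied.

p: false, q: false, r: false, s: false, t: false, u: true, v: false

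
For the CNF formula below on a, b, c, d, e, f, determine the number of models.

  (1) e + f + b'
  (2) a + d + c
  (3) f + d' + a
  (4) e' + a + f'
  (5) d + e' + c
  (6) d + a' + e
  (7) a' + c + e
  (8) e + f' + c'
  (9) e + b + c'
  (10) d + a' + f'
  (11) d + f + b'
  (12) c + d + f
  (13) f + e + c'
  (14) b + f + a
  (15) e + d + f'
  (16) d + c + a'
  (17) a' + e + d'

11

There are 2^6 = 64 truth assignments over (a, b, c, d, e, f).
Split on f. With f = 1, the clauses containing f are satisfied and f' drops from the rest; 6 of the 2^5 = 32 assignments to the other variables satisfy what remains.
With f = 0, by the same count on the reduced clause set, 5 assignments work.
(One model: a=F, b=F, c=F, d=T, e=F, f=T.)
Total: 6 + 5 = 11.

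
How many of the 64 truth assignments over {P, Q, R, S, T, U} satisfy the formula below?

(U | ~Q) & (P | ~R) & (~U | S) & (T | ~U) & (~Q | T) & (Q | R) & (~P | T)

6

There are 2^6 = 64 truth assignments over (P, Q, R, S, T, U).
Split on R. With R = 1, the clauses containing R are satisfied and ~R drops from the rest; 4 of the 2^5 = 32 assignments to the other variables satisfy what remains.
With R = 0, by the same count on the reduced clause set, 2 assignments work.
Total: 4 + 2 = 6.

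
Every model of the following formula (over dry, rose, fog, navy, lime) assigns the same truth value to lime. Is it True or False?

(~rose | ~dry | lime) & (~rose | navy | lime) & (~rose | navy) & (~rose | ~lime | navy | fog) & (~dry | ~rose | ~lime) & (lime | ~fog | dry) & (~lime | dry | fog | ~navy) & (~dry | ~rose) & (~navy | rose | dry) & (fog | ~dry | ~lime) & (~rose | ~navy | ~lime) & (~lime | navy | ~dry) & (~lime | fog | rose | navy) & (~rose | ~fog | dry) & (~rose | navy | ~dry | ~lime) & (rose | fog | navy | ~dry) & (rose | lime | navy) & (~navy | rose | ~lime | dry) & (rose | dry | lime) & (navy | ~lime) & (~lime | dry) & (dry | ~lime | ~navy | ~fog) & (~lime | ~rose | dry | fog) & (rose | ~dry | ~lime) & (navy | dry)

Suppose lime = 1.
The clause (navy) is unit, so navy = 1.
The clause (~rose) is unit, so rose = 0.
The clause (dry) is unit, so dry = 1.
But (~dry) is also a unit clause — contradiction.
So every satisfying assignment has lime = False.

False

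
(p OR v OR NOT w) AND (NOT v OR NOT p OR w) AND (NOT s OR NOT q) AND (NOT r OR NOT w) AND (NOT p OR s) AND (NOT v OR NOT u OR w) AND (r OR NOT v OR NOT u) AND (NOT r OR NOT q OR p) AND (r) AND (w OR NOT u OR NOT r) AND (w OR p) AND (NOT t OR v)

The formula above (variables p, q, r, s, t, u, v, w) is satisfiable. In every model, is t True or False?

False

Suppose t = true.
(r) alone gives r = true.
(NOT w) alone gives w = false.
(NOT u) alone gives u = false.
(p) alone gives p = true.
(NOT v) alone gives v = false.
But (v) is also a unit clause — contradiction.
So every satisfying assignment has t = False.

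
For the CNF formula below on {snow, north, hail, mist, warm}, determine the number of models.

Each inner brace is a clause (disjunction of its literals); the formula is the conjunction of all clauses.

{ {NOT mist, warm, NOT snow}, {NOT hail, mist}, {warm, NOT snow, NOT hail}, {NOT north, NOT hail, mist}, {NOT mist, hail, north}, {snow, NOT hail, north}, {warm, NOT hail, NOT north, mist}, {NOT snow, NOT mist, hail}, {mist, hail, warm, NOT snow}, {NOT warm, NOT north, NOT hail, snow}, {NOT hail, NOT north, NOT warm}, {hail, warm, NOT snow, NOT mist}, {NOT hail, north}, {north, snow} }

There are 2^5 = 32 truth assignments over (snow, north, hail, mist, warm).
Split on warm. With warm = true, the clauses containing warm are satisfied and NOT warm drops from the rest; 4 of the 2^4 = 16 assignments to the other variables satisfy what remains.
With warm = false, by the same count on the reduced clause set, 3 assignments work.
Total: 4 + 3 = 7.

7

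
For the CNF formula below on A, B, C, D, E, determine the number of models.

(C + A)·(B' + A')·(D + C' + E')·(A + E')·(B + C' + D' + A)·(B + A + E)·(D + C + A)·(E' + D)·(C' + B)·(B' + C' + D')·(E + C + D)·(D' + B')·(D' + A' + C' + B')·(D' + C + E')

2

There are 2^5 = 32 truth assignments over (A, B, C, D, E).
Split on E. With E = 1, the clauses containing E are satisfied and E' drops from the rest; 0 of the 2^4 = 16 assignments to the other variables satisfy what remains.
With E = 0, by the same count on the reduced clause set, 2 assignments work.
(One model: A=F, B=T, C=T, D=F, E=F.)
Total: 0 + 2 = 2.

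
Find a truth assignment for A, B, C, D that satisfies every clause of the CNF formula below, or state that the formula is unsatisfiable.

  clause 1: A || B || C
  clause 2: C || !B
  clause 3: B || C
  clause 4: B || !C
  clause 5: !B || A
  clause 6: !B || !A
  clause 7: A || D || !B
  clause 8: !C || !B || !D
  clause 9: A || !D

Case C = true:
(B) alone gives B = true.
(A) alone gives A = true.
Now (!A) is unsatisfied and unit — conflict.
Backtrack on C: now try C = false.
(!B) alone gives B = false.
Now (B) is unsatisfied and unit — conflict.
Either choice for C ends in contradiction.

UNSATISFIABLE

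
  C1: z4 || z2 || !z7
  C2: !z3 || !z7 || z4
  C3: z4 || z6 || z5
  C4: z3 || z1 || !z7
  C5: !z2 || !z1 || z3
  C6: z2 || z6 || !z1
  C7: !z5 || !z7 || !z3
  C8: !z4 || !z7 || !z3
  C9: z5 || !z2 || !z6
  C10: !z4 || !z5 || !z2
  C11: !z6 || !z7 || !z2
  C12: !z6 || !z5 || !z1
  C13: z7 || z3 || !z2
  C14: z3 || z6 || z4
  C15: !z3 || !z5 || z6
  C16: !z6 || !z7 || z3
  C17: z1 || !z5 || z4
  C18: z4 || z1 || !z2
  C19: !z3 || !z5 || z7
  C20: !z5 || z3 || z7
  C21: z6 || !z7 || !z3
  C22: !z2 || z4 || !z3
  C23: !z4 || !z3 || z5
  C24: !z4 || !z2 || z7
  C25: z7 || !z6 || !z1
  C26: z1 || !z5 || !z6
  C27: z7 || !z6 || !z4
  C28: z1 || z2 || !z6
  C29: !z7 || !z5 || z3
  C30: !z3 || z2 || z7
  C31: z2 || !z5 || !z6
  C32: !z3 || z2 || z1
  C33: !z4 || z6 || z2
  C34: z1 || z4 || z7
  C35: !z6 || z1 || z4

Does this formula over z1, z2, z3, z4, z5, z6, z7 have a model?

Case z4 = true:
Case z7 = false:
Unit clause (!z2) forces z2 = false.
Unit clause (!z6) forces z6 = false.
That conflicts with the unit clause (z6).
Backtrack on z7: now try z7 = true.
Unit clause (!z3) forces z3 = false.
Unit clause (z1) forces z1 = true.
Unit clause (!z2) forces z2 = false.
Unit clause (z6) forces z6 = true.
That conflicts with the unit clause (!z6).
Neither z7 = true nor z7 = false works.
Backtrack on z4: now try z4 = false.
Case z2 = true:
Unit clause (z1) forces z1 = true.
Unit clause (z3) forces z3 = true.
That conflicts with the unit clause (!z3).
Backtrack on z2: now try z2 = false.
Unit clause (!z7) forces z7 = false.
Unit clause (!z3) forces z3 = false.
Unit clause (z6) forces z6 = true.
Unit clause (!z5) forces z5 = false.
Unit clause (!z1) forces z1 = false.
That conflicts with the unit clause (z1).
Neither z2 = true nor z2 = false works.
Neither z4 = true nor z4 = false works.
No assignment satisfies every clause.

No, unsatisfiable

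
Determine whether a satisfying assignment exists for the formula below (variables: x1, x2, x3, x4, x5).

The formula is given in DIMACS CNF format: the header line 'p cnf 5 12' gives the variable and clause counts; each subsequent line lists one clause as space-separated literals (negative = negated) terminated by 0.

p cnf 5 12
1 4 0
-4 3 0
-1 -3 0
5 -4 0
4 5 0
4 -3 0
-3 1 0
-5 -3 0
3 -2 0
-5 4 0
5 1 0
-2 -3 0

No

Case x1 = True:
The clause (¬x3) is unit, so x3 = False.
The clause (¬x4) is unit, so x4 = False.
The clause (x5) is unit, so x5 = True.
But (¬x5) is also a unit clause — contradiction.
That branch fails; take x1 = False instead.
The clause (x4) is unit, so x4 = True.
The clause (x3) is unit, so x3 = True.
But (¬x3) is also a unit clause — contradiction.
Neither x1 = True nor x1 = False works.
No assignment satisfies every clause.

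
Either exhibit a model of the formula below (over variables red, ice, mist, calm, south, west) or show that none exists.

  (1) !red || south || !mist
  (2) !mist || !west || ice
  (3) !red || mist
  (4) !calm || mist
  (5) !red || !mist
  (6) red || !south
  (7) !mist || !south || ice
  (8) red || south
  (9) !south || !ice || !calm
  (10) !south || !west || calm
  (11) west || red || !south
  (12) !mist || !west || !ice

Branch on red: set red = false.
The clause (!south) is unit, so south = false.
Now (south) is unsatisfied and unit — conflict.
So red must be the other value — set red = true.
The clause (mist) is unit, so mist = true.
Now (!mist) is unsatisfied and unit — conflict.
Either choice for red ends in contradiction.

UNSATISFIABLE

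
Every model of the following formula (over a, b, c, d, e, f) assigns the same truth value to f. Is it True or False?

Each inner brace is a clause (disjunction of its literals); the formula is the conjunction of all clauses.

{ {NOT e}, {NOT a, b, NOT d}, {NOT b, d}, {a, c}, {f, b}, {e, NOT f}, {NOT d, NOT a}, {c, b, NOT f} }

Suppose f = true.
From the singleton clause (NOT e), e = false.
But (e) is also a unit clause — contradiction.
So every satisfying assignment has f = False.

False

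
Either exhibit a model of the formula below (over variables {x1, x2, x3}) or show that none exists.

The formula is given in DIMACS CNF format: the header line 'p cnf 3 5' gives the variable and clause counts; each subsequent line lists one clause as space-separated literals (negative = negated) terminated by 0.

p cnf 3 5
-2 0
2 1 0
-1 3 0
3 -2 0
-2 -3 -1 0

(¬x2) alone gives x2 = False.
(x1) alone gives x1 = True.
(x3) alone gives x3 = True.
This assignment satisfies each clause.

x1: True,  x2: False,  x3: True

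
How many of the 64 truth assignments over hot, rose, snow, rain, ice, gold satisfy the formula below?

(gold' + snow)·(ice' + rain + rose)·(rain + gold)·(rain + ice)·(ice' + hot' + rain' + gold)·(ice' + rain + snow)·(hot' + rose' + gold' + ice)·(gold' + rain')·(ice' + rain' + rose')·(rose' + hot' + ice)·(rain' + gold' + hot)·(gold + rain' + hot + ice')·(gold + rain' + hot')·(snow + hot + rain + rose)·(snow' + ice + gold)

4

There are 2^6 = 64 truth assignments over (hot, rose, snow, rain, ice, gold).
Split on ice. With ice = 1, the clauses containing ice are satisfied and ice' drops from the rest; 2 of the 2^5 = 32 assignments to the other variables satisfy what remains.
With ice = 0, by the same count on the reduced clause set, 2 assignments work.
(One model: hot=F, rose=F, snow=F, rain=T, ice=F, gold=F.)
Total: 2 + 2 = 4.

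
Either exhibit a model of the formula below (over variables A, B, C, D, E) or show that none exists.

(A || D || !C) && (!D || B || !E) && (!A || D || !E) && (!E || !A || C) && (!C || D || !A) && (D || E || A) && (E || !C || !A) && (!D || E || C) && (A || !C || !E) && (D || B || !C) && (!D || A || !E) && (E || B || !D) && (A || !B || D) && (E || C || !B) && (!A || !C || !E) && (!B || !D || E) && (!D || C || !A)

A=false; B=false; C=false; D=false; E=true

Try A = false.
Try D = false.
From the singleton clause (!C), C = false.
From the singleton clause (E), E = true.
From the singleton clause (!B), B = false.
This assignment satisfies each clause.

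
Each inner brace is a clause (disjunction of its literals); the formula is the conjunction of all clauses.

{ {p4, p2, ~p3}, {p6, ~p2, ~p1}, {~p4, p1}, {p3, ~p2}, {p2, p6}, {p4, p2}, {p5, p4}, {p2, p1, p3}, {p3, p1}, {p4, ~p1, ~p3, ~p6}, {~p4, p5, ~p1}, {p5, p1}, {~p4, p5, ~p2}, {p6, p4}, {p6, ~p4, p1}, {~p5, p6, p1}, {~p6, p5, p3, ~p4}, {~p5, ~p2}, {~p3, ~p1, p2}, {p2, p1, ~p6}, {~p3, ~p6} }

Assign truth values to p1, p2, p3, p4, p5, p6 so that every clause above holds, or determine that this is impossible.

Case p4 = 1:
From the singleton clause (p1), p1 = 1.
From the singleton clause (p5), p5 = 1.
From the singleton clause (~p2), p2 = 0.
From the singleton clause (p6), p6 = 1.
From the singleton clause (~p3), p3 = 0.
Every clause now holds.

p1 ↦ 1,  p2 ↦ 0,  p3 ↦ 0,  p4 ↦ 1,  p5 ↦ 1,  p6 ↦ 1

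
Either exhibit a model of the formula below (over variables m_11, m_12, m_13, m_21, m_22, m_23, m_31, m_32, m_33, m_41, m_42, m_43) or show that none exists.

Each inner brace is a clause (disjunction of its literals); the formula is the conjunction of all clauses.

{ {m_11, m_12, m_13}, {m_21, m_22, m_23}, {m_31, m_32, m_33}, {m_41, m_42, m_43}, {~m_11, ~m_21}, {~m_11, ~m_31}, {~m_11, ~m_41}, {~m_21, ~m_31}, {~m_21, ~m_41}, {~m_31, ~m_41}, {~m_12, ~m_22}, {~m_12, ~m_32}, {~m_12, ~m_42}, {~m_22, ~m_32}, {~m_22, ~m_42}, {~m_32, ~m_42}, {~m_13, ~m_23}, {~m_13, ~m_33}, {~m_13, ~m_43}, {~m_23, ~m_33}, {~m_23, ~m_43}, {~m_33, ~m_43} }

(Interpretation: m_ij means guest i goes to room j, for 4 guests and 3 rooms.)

UNSATISFIABLE

Try m_11 = 0.
Try m_12 = 1.
From the singleton clause (~m_22), m_22 = 0.
From the singleton clause (~m_32), m_32 = 0.
From the singleton clause (~m_42), m_42 = 0.
Try m_21 = 1.
From the singleton clause (~m_31), m_31 = 0.
From the singleton clause (m_33), m_33 = 1.
From the singleton clause (~m_41), m_41 = 0.
From the singleton clause (m_43), m_43 = 1.
Now (~m_43) is unsatisfied and unit — conflict.
So m_21 must be the other value — set m_21 = 0.
From the singleton clause (m_23), m_23 = 1.
From the singleton clause (~m_13), m_13 = 0.
From the singleton clause (~m_33), m_33 = 0.
From the singleton clause (m_31), m_31 = 1.
From the singleton clause (~m_41), m_41 = 0.
From the singleton clause (m_43), m_43 = 1.
Now (~m_43) is unsatisfied and unit — conflict.
Neither m_21 = 1 nor m_21 = 0 works.
So m_12 must be the other value — set m_12 = 0.
From the singleton clause (m_13), m_13 = 1.
From the singleton clause (~m_23), m_23 = 0.
From the singleton clause (~m_33), m_33 = 0.
From the singleton clause (~m_43), m_43 = 0.
Try m_21 = 1.
From the singleton clause (~m_31), m_31 = 0.
From the singleton clause (m_32), m_32 = 1.
From the singleton clause (~m_41), m_41 = 0.
From the singleton clause (m_42), m_42 = 1.
Now (~m_42) is unsatisfied and unit — conflict.
So m_21 must be the other value — set m_21 = 0.
From the singleton clause (m_22), m_22 = 1.
From the singleton clause (~m_32), m_32 = 0.
From the singleton clause (m_31), m_31 = 1.
From the singleton clause (~m_41), m_41 = 0.
From the singleton clause (m_42), m_42 = 1.
Now (~m_42) is unsatisfied and unit — conflict.
Neither m_21 = 1 nor m_21 = 0 works.
Neither m_12 = 1 nor m_12 = 0 works.
So m_11 must be the other value — set m_11 = 1.
From the singleton clause (~m_21), m_21 = 0.
From the singleton clause (~m_31), m_31 = 0.
From the singleton clause (~m_41), m_41 = 0.
Try m_22 = 1.
From the singleton clause (~m_12), m_12 = 0.
From the singleton clause (~m_32), m_32 = 0.
From the singleton clause (m_33), m_33 = 1.
From the singleton clause (~m_42), m_42 = 0.
From the singleton clause (m_43), m_43 = 1.
Now (~m_43) is unsatisfied and unit — conflict.
So m_22 must be the other value — set m_22 = 0.
From the singleton clause (m_23), m_23 = 1.
From the singleton clause (~m_13), m_13 = 0.
From the singleton clause (~m_33), m_33 = 0.
From the singleton clause (m_32), m_32 = 1.
From the singleton clause (~m_12), m_12 = 0.
From the singleton clause (~m_42), m_42 = 0.
From the singleton clause (m_43), m_43 = 1.
Now (~m_43) is unsatisfied and unit — conflict.
Neither m_22 = 1 nor m_22 = 0 works.
Neither m_11 = 1 nor m_11 = 0 works.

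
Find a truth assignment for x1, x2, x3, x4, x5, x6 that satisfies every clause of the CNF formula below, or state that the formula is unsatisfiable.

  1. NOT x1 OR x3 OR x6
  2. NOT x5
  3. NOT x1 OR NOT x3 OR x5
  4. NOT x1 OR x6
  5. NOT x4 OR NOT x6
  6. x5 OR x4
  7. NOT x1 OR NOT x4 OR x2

(NOT x5) alone gives x5 = false.
(x4) alone gives x4 = true.
(NOT x6) alone gives x6 = false.
(NOT x1) alone gives x1 = false.
All clauses hold; x2, x3 can take either value.

x1: false, x2: false, x3: true, x4: true, x5: false, x6: false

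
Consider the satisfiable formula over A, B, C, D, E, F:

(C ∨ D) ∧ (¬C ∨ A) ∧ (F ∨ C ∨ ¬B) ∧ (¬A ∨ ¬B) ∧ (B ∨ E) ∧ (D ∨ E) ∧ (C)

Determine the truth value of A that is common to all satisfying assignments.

Suppose A = False.
(¬C) alone gives C = False.
That conflicts with the unit clause (C).
So every satisfying assignment has A = True.

True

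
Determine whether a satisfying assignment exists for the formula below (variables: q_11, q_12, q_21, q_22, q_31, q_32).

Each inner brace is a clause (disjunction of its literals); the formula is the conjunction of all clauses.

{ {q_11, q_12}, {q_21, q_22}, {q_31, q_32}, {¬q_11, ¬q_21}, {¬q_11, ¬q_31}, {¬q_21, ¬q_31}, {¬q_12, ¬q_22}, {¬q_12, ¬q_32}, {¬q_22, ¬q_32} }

Suppose q_11 = True.
Unit clause (¬q_21) forces q_21 = False.
Unit clause (q_22) forces q_22 = True.
Unit clause (¬q_31) forces q_31 = False.
Unit clause (q_32) forces q_32 = True.
But (¬q_32) is also a unit clause — contradiction.
Undo q_11 and try q_11 = False.
Unit clause (q_12) forces q_12 = True.
Unit clause (¬q_22) forces q_22 = False.
Unit clause (q_21) forces q_21 = True.
Unit clause (¬q_31) forces q_31 = False.
Unit clause (q_32) forces q_32 = True.
But (¬q_32) is also a unit clause — contradiction.
Neither q_11 = True nor q_11 = False works.
No assignment satisfies every clause.

No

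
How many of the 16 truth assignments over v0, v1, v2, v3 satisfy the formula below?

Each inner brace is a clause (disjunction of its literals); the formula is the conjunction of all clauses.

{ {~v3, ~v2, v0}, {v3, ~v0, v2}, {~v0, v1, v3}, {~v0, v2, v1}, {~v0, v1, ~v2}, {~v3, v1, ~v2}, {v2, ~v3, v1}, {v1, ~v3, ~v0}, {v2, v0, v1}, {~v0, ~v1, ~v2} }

5

There are 2^4 = 16 truth assignments over (v0, v1, v2, v3).
Check each against the 10 clauses (columns in the order v0, v1, v2, v3):
  F F F F  ✗ fails (v2 | v0 | v1)
  F F F T  ✗ fails (v2 | ~v3 | v1)
  F F T F  ✓ satisfies all
  F F T T  ✗ fails (~v3 | ~v2 | v0)
  F T F F  ✓ satisfies all
  F T F T  ✓ satisfies all
  F T T F  ✓ satisfies all
  F T T T  ✗ fails (~v3 | ~v2 | v0)
  T F F F  ✗ fails (v3 | ~v0 | v2)
  T F F T  ✗ fails (~v0 | v2 | v1)
  T F T F  ✗ fails (~v0 | v1 | v3)
  T F T T  ✗ fails (~v0 | v1 | ~v2)
  T T F F  ✗ fails (v3 | ~v0 | v2)
  T T F T  ✓ satisfies all
  T T T F  ✗ fails (~v0 | ~v1 | ~v2)
  T T T T  ✗ fails (~v0 | ~v1 | ~v2)
5 of the 16 rows are models.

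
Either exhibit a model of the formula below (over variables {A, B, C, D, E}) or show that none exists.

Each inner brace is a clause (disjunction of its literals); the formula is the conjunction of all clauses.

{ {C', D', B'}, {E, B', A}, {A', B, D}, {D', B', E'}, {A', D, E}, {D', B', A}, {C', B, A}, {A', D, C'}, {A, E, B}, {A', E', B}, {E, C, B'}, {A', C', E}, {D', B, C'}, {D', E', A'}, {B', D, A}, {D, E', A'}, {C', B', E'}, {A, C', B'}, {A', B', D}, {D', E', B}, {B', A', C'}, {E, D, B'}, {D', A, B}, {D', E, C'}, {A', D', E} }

A ↦ 0,  B ↦ 0,  C ↦ 0,  D ↦ 0,  E ↦ 1

Case C = 0:
Case E = 1:
Case D = 0:
The clause (A') is unit, so A = 0.
The clause (B') is unit, so B = 0.
All clauses are satisfied.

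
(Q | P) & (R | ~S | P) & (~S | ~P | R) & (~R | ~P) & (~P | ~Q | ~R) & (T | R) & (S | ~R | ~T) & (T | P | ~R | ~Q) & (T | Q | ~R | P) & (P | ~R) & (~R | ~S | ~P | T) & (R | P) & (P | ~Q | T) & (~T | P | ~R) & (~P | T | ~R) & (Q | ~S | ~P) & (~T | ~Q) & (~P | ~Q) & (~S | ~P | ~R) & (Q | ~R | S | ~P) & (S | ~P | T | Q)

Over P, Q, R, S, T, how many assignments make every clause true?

There are 2^5 = 32 truth assignments over (P, Q, R, S, T).
Split on T. With T = 1, the clauses containing T are satisfied and ~T drops from the rest; 1 of the 2^4 = 16 assignments to the other variables satisfy what remains.
With T = 0, by the same count on the reduced clause set, 0 assignments work.
(One model: P=T, Q=F, R=F, S=F, T=T.)
Total: 1 + 0 = 1.

1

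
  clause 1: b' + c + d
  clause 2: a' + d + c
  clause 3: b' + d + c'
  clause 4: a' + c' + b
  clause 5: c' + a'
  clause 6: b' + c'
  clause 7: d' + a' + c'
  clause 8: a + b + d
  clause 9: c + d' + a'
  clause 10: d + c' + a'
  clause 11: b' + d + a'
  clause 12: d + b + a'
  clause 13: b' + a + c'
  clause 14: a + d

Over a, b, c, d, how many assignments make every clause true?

3

There are 2^4 = 16 truth assignments over (a, b, c, d).
Split on d. With d = 1, the clauses containing d are satisfied and d' drops from the rest; 3 of the 2^3 = 8 assignments to the other variables satisfy what remains.
With d = 0, by the same count on the reduced clause set, 0 assignments work.
(One model: a=F, b=F, c=F, d=T.)
Total: 3 + 0 = 3.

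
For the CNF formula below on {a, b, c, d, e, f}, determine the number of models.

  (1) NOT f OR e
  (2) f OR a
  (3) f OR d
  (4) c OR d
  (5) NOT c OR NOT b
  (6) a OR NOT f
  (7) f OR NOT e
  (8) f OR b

There are 2^6 = 64 truth assignments over (a, b, c, d, e, f).
Split on d. With d = true, the clauses containing d are satisfied and NOT d drops from the rest; 4 of the 2^5 = 32 assignments to the other variables satisfy what remains.
With d = false, by the same count on the reduced clause set, 1 assignment works.
(One model: a=T, b=F, c=F, d=T, e=T, f=T.)
Total: 4 + 1 = 5.

5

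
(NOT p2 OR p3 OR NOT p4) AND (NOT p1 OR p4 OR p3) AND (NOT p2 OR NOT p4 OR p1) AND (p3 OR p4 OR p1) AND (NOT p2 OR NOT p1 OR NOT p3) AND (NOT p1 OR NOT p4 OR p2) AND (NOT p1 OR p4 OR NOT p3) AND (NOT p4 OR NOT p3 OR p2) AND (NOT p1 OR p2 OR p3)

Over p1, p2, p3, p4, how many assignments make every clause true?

3

There are 2^4 = 16 truth assignments over (p1, p2, p3, p4).
Check each against the 9 clauses (columns in the order p1, p2, p3, p4):
  F F F F  ✗ fails (p3 OR p4 OR p1)
  F F F T  ✓ satisfies all
  F F T F  ✓ satisfies all
  F F T T  ✗ fails (NOT p4 OR NOT p3 OR p2)
  F T F F  ✗ fails (p3 OR p4 OR p1)
  F T F T  ✗ fails (NOT p2 OR p3 OR NOT p4)
  F T T F  ✓ satisfies all
  F T T T  ✗ fails (NOT p2 OR NOT p4 OR p1)
  T F F F  ✗ fails (NOT p1 OR p4 OR p3)
  T F F T  ✗ fails (NOT p1 OR NOT p4 OR p2)
  T F T F  ✗ fails (NOT p1 OR p4 OR NOT p3)
  T F T T  ✗ fails (NOT p1 OR NOT p4 OR p2)
  T T F F  ✗ fails (NOT p1 OR p4 OR p3)
  T T F T  ✗ fails (NOT p2 OR p3 OR NOT p4)
  T T T F  ✗ fails (NOT p2 OR NOT p1 OR NOT p3)
  T T T T  ✗ fails (NOT p2 OR NOT p1 OR NOT p3)
3 of the 16 rows are models.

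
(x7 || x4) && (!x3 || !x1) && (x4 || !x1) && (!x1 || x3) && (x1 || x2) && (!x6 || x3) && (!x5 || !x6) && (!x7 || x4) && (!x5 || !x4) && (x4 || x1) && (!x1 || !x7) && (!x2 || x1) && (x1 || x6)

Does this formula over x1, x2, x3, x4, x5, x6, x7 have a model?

No

Suppose x7 = true.
The clause (x4) is unit, so x4 = true.
The clause (!x5) is unit, so x5 = false.
The clause (!x1) is unit, so x1 = false.
The clause (x2) is unit, so x2 = true.
But (!x2) is also a unit clause — contradiction.
That branch fails; take x7 = false instead.
The clause (x4) is unit, so x4 = true.
The clause (!x5) is unit, so x5 = false.
Suppose x3 = false.
The clause (!x1) is unit, so x1 = false.
The clause (x2) is unit, so x2 = true.
But (!x2) is also a unit clause — contradiction.
That branch fails; take x3 = true instead.
The clause (!x1) is unit, so x1 = false.
The clause (x2) is unit, so x2 = true.
But (!x2) is also a unit clause — contradiction.
Either choice for x3 ends in contradiction.
Either choice for x7 ends in contradiction.
No assignment satisfies every clause.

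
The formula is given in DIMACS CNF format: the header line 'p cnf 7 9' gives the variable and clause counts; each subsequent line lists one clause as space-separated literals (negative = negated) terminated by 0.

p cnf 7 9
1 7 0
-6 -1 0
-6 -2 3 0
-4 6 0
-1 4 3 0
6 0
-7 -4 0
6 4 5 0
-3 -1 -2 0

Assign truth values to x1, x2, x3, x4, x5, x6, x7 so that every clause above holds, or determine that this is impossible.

Unit clause (x6) forces x6 = True.
Unit clause (¬x1) forces x1 = False.
Unit clause (x7) forces x7 = True.
Unit clause (¬x4) forces x4 = False.
Try x2 = False.
Every clause is now satisfied; x3, x5 are unconstrained.

x1: False; x2: False; x3: True; x4: False; x5: False; x6: True; x7: True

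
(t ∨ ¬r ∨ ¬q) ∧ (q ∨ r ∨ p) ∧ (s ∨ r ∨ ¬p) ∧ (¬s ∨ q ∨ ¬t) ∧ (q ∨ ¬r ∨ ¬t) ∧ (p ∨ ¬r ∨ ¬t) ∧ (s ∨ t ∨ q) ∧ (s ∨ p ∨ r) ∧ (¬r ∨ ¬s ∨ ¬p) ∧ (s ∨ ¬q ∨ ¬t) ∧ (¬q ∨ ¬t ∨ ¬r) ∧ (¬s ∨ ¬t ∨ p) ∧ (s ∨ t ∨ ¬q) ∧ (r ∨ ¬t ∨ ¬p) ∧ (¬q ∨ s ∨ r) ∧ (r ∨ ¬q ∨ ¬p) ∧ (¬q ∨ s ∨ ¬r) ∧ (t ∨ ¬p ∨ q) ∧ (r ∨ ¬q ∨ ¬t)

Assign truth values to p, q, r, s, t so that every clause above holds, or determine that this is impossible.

p=False; q=False; r=True; s=True; t=False

Suppose t = False.
Suppose r = True.
From the singleton clause (¬q), q = False.
From the singleton clause (s), s = True.
From the singleton clause (¬p), p = False.
All clauses are satisfied.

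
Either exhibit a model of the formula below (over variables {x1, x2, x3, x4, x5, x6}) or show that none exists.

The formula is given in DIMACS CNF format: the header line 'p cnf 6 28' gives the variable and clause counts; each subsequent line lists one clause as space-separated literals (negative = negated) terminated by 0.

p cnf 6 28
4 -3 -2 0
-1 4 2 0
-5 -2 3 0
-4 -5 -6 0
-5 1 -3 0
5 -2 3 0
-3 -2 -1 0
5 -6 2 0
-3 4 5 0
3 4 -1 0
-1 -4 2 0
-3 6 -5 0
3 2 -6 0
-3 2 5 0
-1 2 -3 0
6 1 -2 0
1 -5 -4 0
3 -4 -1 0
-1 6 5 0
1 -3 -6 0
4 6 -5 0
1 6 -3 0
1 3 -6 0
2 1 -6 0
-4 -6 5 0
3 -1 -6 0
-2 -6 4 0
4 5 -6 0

Case x4 = False:
Case x3 = False:
From the singleton clause (¬x1), x1 = False.
From the singleton clause (¬x6), x6 = False.
From the singleton clause (¬x2), x2 = False.
From the singleton clause (¬x5), x5 = False.
Every clause now holds.

x1: False,  x2: False,  x3: False,  x4: False,  x5: False,  x6: False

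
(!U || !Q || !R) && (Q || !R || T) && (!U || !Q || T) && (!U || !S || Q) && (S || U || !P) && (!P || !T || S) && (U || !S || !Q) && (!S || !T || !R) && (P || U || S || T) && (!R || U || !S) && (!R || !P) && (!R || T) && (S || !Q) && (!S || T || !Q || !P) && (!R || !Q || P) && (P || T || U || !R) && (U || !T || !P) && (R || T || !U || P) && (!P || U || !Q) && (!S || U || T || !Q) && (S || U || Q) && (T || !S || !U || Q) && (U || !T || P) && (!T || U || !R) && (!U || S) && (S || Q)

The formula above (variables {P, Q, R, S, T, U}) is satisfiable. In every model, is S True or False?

Suppose S = false.
From the singleton clause (!Q), Q = false.
Now (Q) is unsatisfied and unit — conflict.
So every satisfying assignment has S = True.

True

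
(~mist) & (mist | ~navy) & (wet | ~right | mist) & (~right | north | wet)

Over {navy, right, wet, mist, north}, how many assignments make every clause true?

There are 2^5 = 32 truth assignments over (navy, right, wet, mist, north).
Split on right. With right = 1, the clauses containing right are satisfied and ~right drops from the rest; 2 of the 2^4 = 16 assignments to the other variables satisfy what remains.
With right = 0, by the same count on the reduced clause set, 4 assignments work.
(One model: navy=F, right=F, wet=F, mist=F, north=F.)
Total: 2 + 4 = 6.

6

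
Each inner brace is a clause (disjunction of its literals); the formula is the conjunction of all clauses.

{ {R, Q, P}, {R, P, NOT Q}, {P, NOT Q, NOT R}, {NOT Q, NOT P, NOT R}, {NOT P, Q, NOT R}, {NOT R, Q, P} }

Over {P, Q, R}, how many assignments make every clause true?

There are 2^3 = 8 truth assignments over (P, Q, R).
Check each against the 6 clauses (columns in the order P, Q, R):
  F F F  ✗ fails (R OR Q OR P)
  F F T  ✗ fails (NOT R OR Q OR P)
  F T F  ✗ fails (R OR P OR NOT Q)
  F T T  ✗ fails (P OR NOT Q OR NOT R)
  T F F  ✓ satisfies all
  T F T  ✗ fails (NOT P OR Q OR NOT R)
  T T F  ✓ satisfies all
  T T T  ✗ fails (NOT Q OR NOT P OR NOT R)
2 of the 8 rows are models.

2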